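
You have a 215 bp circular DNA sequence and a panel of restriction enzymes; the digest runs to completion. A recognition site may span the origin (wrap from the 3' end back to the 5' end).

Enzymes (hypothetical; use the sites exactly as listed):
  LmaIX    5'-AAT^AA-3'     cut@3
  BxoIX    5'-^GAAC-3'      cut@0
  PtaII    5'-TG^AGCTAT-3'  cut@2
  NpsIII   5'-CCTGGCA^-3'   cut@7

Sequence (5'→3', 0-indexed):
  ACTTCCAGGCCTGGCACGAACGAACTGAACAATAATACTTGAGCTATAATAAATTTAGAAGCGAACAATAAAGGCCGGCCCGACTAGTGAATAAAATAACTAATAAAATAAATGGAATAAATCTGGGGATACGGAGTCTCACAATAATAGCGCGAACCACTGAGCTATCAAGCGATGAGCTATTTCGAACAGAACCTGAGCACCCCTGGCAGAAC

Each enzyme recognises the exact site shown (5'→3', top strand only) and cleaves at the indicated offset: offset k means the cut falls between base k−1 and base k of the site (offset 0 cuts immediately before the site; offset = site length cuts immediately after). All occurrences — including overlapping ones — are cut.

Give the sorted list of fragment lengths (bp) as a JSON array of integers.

[1,4,5,5,5,5,7,7,7,8,8,9,9,9,9,12,15,20,20,23,27]

Per-enzyme occurrences:
  LmaIX AATAA/3: at [30, 47, 66, 89, 94, 101, 106, 115, 142] ⇒ [33, 50, 69, 92, 97, 104, 109, 118, 145]
  BxoIX GAAC/0: at [17, 21, 26, 62, 153, 186, 191, 211] ⇒ [17, 21, 26, 62, 153, 186, 191, 211]
  PtaII TGAGCTAT/2: at [39, 160, 175] ⇒ [41, 162, 177]
  NpsIII CCTGGCA/7: at [9, 204] ⇒ [16, 211]

Pooled cuts: [16, 17, 21, 26, 33, 41, 50, 62, 69, 92, 97, 104, 109, 118, 145, 153, 162, 177, 186, 191, 211]

Fragment lengths:
  16→17: 1 bp
  17→21: 4 bp
  21→26: 5 bp
  26→33: 7 bp
  33→41: 8 bp
  41→50: 9 bp
  50→62: 12 bp
  62→69: 7 bp
  69→92: 23 bp
  92→97: 5 bp
  97→104: 7 bp
  104→109: 5 bp
  109→118: 9 bp
  118→145: 27 bp
  145→153: 8 bp
  153→162: 9 bp
  162→177: 15 bp
  177→186: 9 bp
  186→191: 5 bp
  191→211: 20 bp
  211→16 (wrap): 215-211+16 = 20 bp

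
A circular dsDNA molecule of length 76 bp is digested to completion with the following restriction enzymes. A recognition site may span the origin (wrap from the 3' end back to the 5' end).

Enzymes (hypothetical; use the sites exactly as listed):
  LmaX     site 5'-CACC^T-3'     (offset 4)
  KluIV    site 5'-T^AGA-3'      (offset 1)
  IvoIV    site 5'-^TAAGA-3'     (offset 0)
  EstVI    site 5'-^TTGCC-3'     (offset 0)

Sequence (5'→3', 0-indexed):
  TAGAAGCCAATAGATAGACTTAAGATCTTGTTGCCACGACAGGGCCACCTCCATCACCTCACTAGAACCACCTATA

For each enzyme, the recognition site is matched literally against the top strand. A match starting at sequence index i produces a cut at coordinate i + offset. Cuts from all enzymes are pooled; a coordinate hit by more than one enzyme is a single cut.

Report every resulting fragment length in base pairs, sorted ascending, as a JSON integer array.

[4,5,5,5,9,9,10,10,19]

Scan for sites:
  LmaX (CACCT, off=4): starts [45, 54, 68] → cuts [49, 58, 72]
  KluIV (TAGA, off=1): starts [0, 10, 14, 62] → cuts [1, 11, 15, 63]
  IvoIV (TAAGA, off=0): starts [20] → cuts [20]
  EstVI (TTGCC, off=0): starts [30] → cuts [30]

Pooled cuts: [1, 11, 15, 20, 30, 49, 58, 63, 72]

Fragment lengths:
  1→11: 10 bp
  11→15: 4 bp
  15→20: 5 bp
  20→30: 10 bp
  30→49: 19 bp
  49→58: 9 bp
  58→63: 5 bp
  63→72: 9 bp
  72→1 (wrap): 76-72+1 = 5 bp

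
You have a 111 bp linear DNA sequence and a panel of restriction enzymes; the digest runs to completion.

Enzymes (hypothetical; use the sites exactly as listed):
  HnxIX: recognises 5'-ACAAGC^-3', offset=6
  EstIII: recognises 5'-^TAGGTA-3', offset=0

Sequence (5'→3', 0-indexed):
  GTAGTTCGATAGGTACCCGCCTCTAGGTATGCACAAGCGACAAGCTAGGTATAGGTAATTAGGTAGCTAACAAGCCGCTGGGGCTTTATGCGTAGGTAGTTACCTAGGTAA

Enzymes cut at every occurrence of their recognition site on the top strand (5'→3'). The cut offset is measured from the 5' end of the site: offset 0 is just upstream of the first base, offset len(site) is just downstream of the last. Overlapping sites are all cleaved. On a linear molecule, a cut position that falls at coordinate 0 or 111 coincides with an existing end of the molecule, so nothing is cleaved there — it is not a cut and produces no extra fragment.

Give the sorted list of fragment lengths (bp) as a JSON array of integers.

[6,7,7,8,9,12,14,15,16,17]

Scan for sites:
  HnxIX (ACAAGC, off=6): starts [32, 39, 69] → cuts [38, 45, 75]
  EstIII (TAGGTA, off=0): starts [9, 23, 45, 51, 59, 92, 104] → cuts [9, 23, 45, 51, 59, 92, 104]

All cut coordinates (distinct, sorted): [9, 23, 38, 45, 51, 59, 75, 92, 104]

Fragment lengths:
  [0,9): 9 bp
  [9,23): 14 bp
  [23,38): 15 bp
  [38,45): 7 bp
  [45,51): 6 bp
  [51,59): 8 bp
  [59,75): 16 bp
  [75,92): 17 bp
  [92,104): 12 bp
  [104,111): 7 bp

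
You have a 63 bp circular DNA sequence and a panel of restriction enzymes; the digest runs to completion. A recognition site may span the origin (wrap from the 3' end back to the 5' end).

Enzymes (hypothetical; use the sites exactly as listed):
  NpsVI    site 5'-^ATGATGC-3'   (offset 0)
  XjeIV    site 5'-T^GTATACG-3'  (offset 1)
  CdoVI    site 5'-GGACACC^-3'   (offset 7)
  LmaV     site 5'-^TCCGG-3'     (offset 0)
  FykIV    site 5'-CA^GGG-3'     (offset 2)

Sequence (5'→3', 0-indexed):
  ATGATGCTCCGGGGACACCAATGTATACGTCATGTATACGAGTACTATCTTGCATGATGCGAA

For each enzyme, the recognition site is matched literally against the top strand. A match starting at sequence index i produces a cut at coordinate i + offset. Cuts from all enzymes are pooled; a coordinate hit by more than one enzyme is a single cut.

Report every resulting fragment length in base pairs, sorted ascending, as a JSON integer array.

[3,7,10,11,12,20]

Scan for sites:
  NpsVI ATGATGC/0: at [0, 53] ⇒ [0, 53]
  XjeIV TGTATACG/1: at [21, 32] ⇒ [22, 33]
  CdoVI GGACACC/7: at [12] ⇒ [19]
  LmaV TCCGG/0: at [7] ⇒ [7]
  FykIV (CAGGG, off=2): no sites

All cut coordinates (distinct, sorted): [0, 7, 19, 22, 33, 53]

Fragment lengths:
  0→7: 7 bp
  7→19: 12 bp
  19→22: 3 bp
  22→33: 11 bp
  33→53: 20 bp
  53→0 (wrap): 63-53+0 = 10 bp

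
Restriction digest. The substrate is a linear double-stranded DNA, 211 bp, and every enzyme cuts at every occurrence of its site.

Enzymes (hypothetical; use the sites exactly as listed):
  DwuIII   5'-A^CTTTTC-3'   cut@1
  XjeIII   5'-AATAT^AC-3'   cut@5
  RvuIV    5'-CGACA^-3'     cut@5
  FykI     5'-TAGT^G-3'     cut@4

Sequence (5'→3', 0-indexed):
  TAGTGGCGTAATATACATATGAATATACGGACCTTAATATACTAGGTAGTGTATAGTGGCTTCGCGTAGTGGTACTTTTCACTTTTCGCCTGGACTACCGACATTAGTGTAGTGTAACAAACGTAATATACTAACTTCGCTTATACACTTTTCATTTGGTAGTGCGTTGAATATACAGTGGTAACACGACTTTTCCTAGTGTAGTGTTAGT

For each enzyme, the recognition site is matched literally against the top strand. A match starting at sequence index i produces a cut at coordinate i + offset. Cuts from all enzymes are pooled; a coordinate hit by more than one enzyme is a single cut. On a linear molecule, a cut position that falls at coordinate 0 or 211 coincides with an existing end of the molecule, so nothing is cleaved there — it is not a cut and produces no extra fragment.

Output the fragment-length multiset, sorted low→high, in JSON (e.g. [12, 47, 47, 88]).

Per-enzyme occurrences:
  DwuIII (ACTTTTC, off=1): starts [73, 80, 146, 188] → cuts [74, 81, 147, 189]
  XjeIII (AATATAC, off=5): starts [9, 21, 35, 124, 169] → cuts [14, 26, 40, 129, 174]
  RvuIV (CGACA, off=5): starts [98] → cuts [103]
  FykI (TAGTG, off=4): starts [0, 46, 53, 66, 104, 109, 159, 196, 201] → cuts [4, 50, 57, 70, 108, 113, 163, 200, 205]

Pooled cuts: [4, 14, 26, 40, 50, 57, 70, 74, 81, 103, 108, 113, 129, 147, 163, 174, 189, 200, 205]

Fragment lengths:
  [0,4): 4 bp
  [4,14): 10 bp
  [14,26): 12 bp
  [26,40): 14 bp
  [40,50): 10 bp
  [50,57): 7 bp
  [57,70): 13 bp
  [70,74): 4 bp
  [74,81): 7 bp
  [81,103): 22 bp
  [103,108): 5 bp
  [108,113): 5 bp
  [113,129): 16 bp
  [129,147): 18 bp
  [147,163): 16 bp
  [163,174): 11 bp
  [174,189): 15 bp
  [189,200): 11 bp
  [200,205): 5 bp
  [205,211): 6 bp

[4,4,5,5,5,6,7,7,10,10,11,11,12,13,14,15,16,16,18,22]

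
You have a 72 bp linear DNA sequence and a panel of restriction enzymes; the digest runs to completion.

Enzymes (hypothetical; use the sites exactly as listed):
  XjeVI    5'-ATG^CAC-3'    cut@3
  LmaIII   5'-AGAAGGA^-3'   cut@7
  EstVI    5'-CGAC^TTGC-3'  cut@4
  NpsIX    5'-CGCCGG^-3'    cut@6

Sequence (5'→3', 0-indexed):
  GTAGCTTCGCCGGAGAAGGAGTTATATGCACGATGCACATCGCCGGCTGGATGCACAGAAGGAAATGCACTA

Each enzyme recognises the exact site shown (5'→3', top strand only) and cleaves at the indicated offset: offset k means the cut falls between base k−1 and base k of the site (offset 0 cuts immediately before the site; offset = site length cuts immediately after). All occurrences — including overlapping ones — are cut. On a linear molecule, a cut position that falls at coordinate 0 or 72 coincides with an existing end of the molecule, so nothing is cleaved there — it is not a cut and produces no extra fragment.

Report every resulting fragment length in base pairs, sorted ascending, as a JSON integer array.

Site scan:
  XjeVI (ATGCAC, off=3): starts [25, 32, 50, 64] → cuts [28, 35, 53, 67]
  LmaIII (AGAAGGA, off=7): starts [13, 56] → cuts [20, 63]
  EstVI (CGACTTGC, off=4): no sites
  NpsIX (CGCCGG, off=6): starts [7, 40] → cuts [13, 46]

Pooled cuts: [13, 20, 28, 35, 46, 53, 63, 67]

Fragment lengths:
  [0,13): 13 bp
  [13,20): 7 bp
  [20,28): 8 bp
  [28,35): 7 bp
  [35,46): 11 bp
  [46,53): 7 bp
  [53,63): 10 bp
  [63,67): 4 bp
  [67,72): 5 bp

[4,5,7,7,7,8,10,11,13]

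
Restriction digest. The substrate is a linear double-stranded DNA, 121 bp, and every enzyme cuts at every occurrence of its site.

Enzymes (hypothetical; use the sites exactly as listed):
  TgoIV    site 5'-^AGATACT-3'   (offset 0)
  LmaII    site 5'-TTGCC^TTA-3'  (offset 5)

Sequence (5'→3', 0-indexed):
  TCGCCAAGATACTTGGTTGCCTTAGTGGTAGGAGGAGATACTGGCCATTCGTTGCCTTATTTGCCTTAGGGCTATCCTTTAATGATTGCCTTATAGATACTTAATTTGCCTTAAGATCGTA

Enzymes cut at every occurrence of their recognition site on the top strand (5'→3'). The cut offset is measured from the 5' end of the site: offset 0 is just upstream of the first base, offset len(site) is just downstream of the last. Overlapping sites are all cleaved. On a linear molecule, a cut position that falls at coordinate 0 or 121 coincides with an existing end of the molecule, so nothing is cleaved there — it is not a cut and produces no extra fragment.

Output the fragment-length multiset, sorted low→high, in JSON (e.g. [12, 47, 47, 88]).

[4,6,9,11,14,15,16,21,25]

Scan for sites:
  TgoIV (AGATACT, off=0): starts [6, 35, 94] → cuts [6, 35, 94]
  LmaII (TTGCCTTA, off=5): starts [16, 51, 60, 85, 105] → cuts [21, 56, 65, 90, 110]

Pooled cuts: [6, 21, 35, 56, 65, 90, 94, 110]

Fragments:
  [0,6): 6 bp
  [6,21): 15 bp
  [21,35): 14 bp
  [35,56): 21 bp
  [56,65): 9 bp
  [65,90): 25 bp
  [90,94): 4 bp
  [94,110): 16 bp
  [110,121): 11 bp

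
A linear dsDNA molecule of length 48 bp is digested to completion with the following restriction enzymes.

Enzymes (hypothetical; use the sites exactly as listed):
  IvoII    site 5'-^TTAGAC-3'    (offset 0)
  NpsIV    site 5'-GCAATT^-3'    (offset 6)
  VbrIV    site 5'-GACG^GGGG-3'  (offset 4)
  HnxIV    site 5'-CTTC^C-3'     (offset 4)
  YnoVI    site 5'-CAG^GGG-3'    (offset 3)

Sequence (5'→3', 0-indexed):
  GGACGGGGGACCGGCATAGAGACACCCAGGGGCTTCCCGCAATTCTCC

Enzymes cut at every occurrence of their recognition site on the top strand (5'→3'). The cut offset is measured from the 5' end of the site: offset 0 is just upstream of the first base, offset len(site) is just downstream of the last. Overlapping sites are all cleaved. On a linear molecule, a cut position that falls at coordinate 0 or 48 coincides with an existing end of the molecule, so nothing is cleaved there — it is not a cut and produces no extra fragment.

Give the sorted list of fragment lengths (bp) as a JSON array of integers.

Per-enzyme occurrences:
  IvoII (TTAGAC, off=0): no sites
  NpsIV GCAATT/6: at [38] ⇒ [44]
  VbrIV GACGGGGG/4: at [1] ⇒ [5]
  HnxIV CTTCC/4: at [32] ⇒ [36]
  YnoVI CAGGGG/3: at [26] ⇒ [29]

All cut coordinates (distinct, sorted): [5, 29, 36, 44]

Fragment lengths:
  [0,5): 5 bp
  [5,29): 24 bp
  [29,36): 7 bp
  [36,44): 8 bp
  [44,48): 4 bp

[4,5,7,8,24]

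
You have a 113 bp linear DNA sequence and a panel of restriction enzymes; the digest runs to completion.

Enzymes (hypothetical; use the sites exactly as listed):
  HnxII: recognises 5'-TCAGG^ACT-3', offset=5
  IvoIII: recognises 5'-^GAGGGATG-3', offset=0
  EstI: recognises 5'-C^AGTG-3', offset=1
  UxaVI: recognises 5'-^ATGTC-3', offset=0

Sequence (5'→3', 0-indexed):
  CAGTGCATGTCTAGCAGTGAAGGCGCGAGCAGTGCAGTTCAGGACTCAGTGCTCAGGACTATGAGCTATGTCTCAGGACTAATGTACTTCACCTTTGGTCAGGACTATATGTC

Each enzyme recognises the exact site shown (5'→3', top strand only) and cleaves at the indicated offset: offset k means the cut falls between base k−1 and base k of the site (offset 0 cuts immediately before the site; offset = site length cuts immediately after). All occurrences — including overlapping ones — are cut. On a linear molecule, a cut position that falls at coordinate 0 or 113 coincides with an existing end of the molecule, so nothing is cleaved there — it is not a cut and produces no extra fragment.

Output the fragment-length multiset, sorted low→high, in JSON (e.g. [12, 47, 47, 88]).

Site scan:
  HnxII (TCAGGACT, off=5): starts [38, 52, 72, 98] → cuts [43, 57, 77, 103]
  IvoIII (GAGGGATG, off=0): no sites
  EstI (CAGTG, off=1): starts [0, 14, 29, 46] → cuts [1, 15, 30, 47]
  UxaVI (ATGTC, off=0): starts [6, 67, 108] → cuts [6, 67, 108]

Pooled cuts: [1, 6, 15, 30, 43, 47, 57, 67, 77, 103, 108]

Fragments:
  [0,1): 1 bp
  [1,6): 5 bp
  [6,15): 9 bp
  [15,30): 15 bp
  [30,43): 13 bp
  [43,47): 4 bp
  [47,57): 10 bp
  [57,67): 10 bp
  [67,77): 10 bp
  [77,103): 26 bp
  [103,108): 5 bp
  [108,113): 5 bp

[1,4,5,5,5,9,10,10,10,13,15,26]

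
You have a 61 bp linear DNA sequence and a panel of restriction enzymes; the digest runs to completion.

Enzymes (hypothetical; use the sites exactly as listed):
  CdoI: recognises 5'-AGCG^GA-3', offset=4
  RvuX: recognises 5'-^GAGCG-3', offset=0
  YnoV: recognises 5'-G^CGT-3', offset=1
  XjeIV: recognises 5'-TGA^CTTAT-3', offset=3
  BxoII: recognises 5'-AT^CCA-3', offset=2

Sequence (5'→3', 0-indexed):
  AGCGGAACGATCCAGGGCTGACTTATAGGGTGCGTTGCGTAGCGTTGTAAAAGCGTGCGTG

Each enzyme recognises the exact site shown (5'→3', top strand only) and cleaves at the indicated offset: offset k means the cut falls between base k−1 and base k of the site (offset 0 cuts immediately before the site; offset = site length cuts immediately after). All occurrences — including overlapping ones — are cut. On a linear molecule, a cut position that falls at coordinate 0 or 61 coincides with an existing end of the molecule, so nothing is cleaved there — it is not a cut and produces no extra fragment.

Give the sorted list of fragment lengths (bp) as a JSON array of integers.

[4,4,4,5,5,7,10,11,11]

Site scan:
  CdoI (AGCGGA, off=4): starts [0] → cuts [4]
  RvuX (GAGCG, off=0): no sites
  YnoV (GCGT, off=1): starts [31, 36, 41, 52, 56] → cuts [32, 37, 42, 53, 57]
  XjeIV (TGACTTAT, off=3): starts [18] → cuts [21]
  BxoII (ATCCA, off=2): starts [9] → cuts [11]

Pooled cuts: [4, 11, 21, 32, 37, 42, 53, 57]

Fragment lengths:
  [0,4): 4 bp
  [4,11): 7 bp
  [11,21): 10 bp
  [21,32): 11 bp
  [32,37): 5 bp
  [37,42): 5 bp
  [42,53): 11 bp
  [53,57): 4 bp
  [57,61): 4 bp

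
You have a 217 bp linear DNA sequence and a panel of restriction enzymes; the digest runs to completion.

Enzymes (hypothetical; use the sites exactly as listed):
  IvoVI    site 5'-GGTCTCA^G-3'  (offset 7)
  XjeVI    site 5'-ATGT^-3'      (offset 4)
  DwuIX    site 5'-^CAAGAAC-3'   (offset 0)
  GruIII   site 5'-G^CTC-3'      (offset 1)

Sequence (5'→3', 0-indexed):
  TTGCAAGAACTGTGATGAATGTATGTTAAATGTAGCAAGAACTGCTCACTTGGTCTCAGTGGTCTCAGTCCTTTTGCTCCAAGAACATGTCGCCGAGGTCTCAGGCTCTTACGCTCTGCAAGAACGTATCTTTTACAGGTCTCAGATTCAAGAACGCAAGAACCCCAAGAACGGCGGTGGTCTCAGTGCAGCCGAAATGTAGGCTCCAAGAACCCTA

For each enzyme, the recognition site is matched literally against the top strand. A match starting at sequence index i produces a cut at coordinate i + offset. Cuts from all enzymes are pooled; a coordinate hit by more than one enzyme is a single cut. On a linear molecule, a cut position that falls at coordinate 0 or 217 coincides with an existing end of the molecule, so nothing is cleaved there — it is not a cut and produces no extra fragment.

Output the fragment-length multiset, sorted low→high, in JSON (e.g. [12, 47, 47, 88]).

Per-enzyme occurrences:
  IvoVI (GGTCTCAG, off=7): starts [51, 60, 96, 137, 178] → cuts [58, 67, 103, 144, 185]
  XjeVI (ATGT, off=4): starts [18, 22, 29, 86, 196] → cuts [22, 26, 33, 90, 200]
  DwuIX (CAAGAAC, off=0): starts [3, 35, 79, 118, 148, 156, 165, 206] → cuts [3, 35, 79, 118, 148, 156, 165, 206]
  GruIII (GCTC, off=1): starts [43, 75, 104, 112, 202] → cuts [44, 76, 105, 113, 203]

All cut coordinates (distinct, sorted): [3, 22, 26, 33, 35, 44, 58, 67, 76, 79, 90, 103, 105, 113, 118, 144, 148, 156, 165, 185, 200, 203, 206]

Fragments:
  [0,3): 3 bp
  [3,22): 19 bp
  [22,26): 4 bp
  [26,33): 7 bp
  [33,35): 2 bp
  [35,44): 9 bp
  [44,58): 14 bp
  [58,67): 9 bp
  [67,76): 9 bp
  [76,79): 3 bp
  [79,90): 11 bp
  [90,103): 13 bp
  [103,105): 2 bp
  [105,113): 8 bp
  [113,118): 5 bp
  [118,144): 26 bp
  [144,148): 4 bp
  [148,156): 8 bp
  [156,165): 9 bp
  [165,185): 20 bp
  [185,200): 15 bp
  [200,203): 3 bp
  [203,206): 3 bp
  [206,217): 11 bp

[2,2,3,3,3,3,4,4,5,7,8,8,9,9,9,9,11,11,13,14,15,19,20,26]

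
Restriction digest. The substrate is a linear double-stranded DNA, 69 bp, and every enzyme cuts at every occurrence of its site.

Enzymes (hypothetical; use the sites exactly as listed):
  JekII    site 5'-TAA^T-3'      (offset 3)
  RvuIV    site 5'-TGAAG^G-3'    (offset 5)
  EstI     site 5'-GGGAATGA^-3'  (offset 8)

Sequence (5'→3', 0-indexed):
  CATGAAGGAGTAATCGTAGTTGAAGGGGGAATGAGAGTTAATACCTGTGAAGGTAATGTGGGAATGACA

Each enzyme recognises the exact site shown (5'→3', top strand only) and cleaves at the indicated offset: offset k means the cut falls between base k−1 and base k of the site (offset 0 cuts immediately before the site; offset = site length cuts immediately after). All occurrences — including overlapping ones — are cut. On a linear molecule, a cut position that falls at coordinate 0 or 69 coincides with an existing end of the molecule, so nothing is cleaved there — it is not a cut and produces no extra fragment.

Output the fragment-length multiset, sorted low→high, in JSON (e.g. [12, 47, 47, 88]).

[2,4,6,7,7,9,11,11,12]

Scan for sites:
  JekII TAAT/3: at [10, 38, 53] ⇒ [13, 41, 56]
  RvuIV TGAAGG/5: at [2, 20, 47] ⇒ [7, 25, 52]
  EstI GGGAATGA/8: at [26, 59] ⇒ [34, 67]

Pooled cuts: [7, 13, 25, 34, 41, 52, 56, 67]

Fragment lengths:
  [0,7): 7 bp
  [7,13): 6 bp
  [13,25): 12 bp
  [25,34): 9 bp
  [34,41): 7 bp
  [41,52): 11 bp
  [52,56): 4 bp
  [56,67): 11 bp
  [67,69): 2 bp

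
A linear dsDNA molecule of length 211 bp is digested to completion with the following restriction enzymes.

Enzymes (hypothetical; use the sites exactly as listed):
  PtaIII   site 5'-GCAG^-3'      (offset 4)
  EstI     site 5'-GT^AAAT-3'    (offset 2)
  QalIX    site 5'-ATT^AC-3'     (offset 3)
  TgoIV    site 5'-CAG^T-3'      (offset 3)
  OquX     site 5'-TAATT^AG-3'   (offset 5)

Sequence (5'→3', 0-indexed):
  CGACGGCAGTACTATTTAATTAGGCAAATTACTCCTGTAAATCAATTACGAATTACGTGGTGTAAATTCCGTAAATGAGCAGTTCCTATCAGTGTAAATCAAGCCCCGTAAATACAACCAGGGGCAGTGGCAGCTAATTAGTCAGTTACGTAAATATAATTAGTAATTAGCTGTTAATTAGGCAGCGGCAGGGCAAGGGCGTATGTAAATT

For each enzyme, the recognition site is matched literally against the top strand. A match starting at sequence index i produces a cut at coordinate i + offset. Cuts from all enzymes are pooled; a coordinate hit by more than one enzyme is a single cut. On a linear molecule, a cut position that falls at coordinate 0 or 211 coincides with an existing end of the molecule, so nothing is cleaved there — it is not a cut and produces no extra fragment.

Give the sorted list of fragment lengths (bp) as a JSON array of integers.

Scan for sites:
  PtaIII (GCAG, off=4): starts [5, 78, 123, 129, 181, 187] → cuts [9, 82, 127, 133, 185, 191]
  EstI (GTAAAT, off=2): starts [36, 61, 70, 93, 107, 149, 204] → cuts [38, 63, 72, 95, 109, 151, 206]
  QalIX (ATTAC, off=3): starts [27, 44, 51] → cuts [30, 47, 54]
  TgoIV (CAGT, off=3): starts [6, 79, 89, 124, 142] → cuts [9, 82, 92, 127, 145]
  OquX (TAATTAG, off=5): starts [16, 134, 156, 163, 174] → cuts [21, 139, 161, 168, 179]

All cut coordinates (distinct, sorted): [9, 21, 30, 38, 47, 54, 63, 72, 82, 92, 95, 109, 127, 133, 139, 145, 151, 161, 168, 179, 185, 191, 206]

Fragments:
  [0,9): 9 bp
  [9,21): 12 bp
  [21,30): 9 bp
  [30,38): 8 bp
  [38,47): 9 bp
  [47,54): 7 bp
  [54,63): 9 bp
  [63,72): 9 bp
  [72,82): 10 bp
  [82,92): 10 bp
  [92,95): 3 bp
  [95,109): 14 bp
  [109,127): 18 bp
  [127,133): 6 bp
  [133,139): 6 bp
  [139,145): 6 bp
  [145,151): 6 bp
  [151,161): 10 bp
  [161,168): 7 bp
  [168,179): 11 bp
  [179,185): 6 bp
  [185,191): 6 bp
  [191,206): 15 bp
  [206,211): 5 bp

[3,5,6,6,6,6,6,6,7,7,8,9,9,9,9,9,10,10,10,11,12,14,15,18]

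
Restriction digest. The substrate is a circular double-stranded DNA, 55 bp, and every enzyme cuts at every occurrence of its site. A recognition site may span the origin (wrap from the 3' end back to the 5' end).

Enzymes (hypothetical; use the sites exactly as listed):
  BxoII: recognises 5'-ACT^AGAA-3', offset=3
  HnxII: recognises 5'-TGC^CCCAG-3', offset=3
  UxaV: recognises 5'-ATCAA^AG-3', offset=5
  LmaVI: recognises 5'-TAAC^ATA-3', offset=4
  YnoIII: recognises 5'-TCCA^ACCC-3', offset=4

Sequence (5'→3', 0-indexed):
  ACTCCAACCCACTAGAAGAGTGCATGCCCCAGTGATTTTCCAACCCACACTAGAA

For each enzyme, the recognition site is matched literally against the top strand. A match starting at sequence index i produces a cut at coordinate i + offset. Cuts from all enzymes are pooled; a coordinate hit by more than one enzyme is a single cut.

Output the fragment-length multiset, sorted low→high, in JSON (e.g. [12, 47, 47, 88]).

Scan for sites:
  BxoII (ACTAGAA, off=3): starts [10, 48] → cuts [13, 51]
  HnxII (TGCCCCAG, off=3): starts [24] → cuts [27]
  UxaV (ATCAAAG, off=5): no sites
  LmaVI (TAACATA, off=4): no sites
  YnoIII (TCCAACCC, off=4): starts [2, 38] → cuts [6, 42]

All cut coordinates (distinct, sorted): [6, 13, 27, 42, 51]

Fragments:
  6→13: 7 bp
  13→27: 14 bp
  27→42: 15 bp
  42→51: 9 bp
  51→6 (wrap): 55-51+6 = 10 bp

[7,9,10,14,15]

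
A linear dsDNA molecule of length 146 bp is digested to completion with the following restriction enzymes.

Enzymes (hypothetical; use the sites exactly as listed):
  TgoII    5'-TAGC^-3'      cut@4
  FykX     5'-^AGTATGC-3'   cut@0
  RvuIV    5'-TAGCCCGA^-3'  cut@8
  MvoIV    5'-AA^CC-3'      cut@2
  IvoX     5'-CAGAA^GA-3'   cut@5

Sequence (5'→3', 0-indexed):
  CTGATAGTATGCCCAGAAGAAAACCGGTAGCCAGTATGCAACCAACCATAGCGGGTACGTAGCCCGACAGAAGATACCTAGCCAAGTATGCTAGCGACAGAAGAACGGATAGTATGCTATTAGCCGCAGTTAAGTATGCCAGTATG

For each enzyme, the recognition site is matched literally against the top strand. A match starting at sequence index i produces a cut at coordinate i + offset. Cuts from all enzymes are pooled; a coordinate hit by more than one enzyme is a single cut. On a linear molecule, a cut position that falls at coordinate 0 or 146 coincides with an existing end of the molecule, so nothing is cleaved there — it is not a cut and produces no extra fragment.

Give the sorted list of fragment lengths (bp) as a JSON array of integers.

[1,2,4,4,5,5,5,7,7,8,8,8,9,10,11,11,13,14,14]

Per-enzyme occurrences:
  TgoII (TAGC, off=4): starts [27, 48, 59, 78, 91, 120] → cuts [31, 52, 63, 82, 95, 124]
  FykX (AGTATGC, off=0): starts [5, 32, 84, 110, 132] → cuts [5, 32, 84, 110, 132]
  RvuIV (TAGCCCGA, off=8): starts [59] → cuts [67]
  MvoIV (AACC, off=2): starts [21, 39, 43] → cuts [23, 41, 45]
  IvoX (CAGAAGA, off=5): starts [13, 67, 97] → cuts [18, 72, 102]

All cut coordinates (distinct, sorted): [5, 18, 23, 31, 32, 41, 45, 52, 63, 67, 72, 82, 84, 95, 102, 110, 124, 132]

Fragments:
  [0,5): 5 bp
  [5,18): 13 bp
  [18,23): 5 bp
  [23,31): 8 bp
  [31,32): 1 bp
  [32,41): 9 bp
  [41,45): 4 bp
  [45,52): 7 bp
  [52,63): 11 bp
  [63,67): 4 bp
  [67,72): 5 bp
  [72,82): 10 bp
  [82,84): 2 bp
  [84,95): 11 bp
  [95,102): 7 bp
  [102,110): 8 bp
  [110,124): 14 bp
  [124,132): 8 bp
  [132,146): 14 bp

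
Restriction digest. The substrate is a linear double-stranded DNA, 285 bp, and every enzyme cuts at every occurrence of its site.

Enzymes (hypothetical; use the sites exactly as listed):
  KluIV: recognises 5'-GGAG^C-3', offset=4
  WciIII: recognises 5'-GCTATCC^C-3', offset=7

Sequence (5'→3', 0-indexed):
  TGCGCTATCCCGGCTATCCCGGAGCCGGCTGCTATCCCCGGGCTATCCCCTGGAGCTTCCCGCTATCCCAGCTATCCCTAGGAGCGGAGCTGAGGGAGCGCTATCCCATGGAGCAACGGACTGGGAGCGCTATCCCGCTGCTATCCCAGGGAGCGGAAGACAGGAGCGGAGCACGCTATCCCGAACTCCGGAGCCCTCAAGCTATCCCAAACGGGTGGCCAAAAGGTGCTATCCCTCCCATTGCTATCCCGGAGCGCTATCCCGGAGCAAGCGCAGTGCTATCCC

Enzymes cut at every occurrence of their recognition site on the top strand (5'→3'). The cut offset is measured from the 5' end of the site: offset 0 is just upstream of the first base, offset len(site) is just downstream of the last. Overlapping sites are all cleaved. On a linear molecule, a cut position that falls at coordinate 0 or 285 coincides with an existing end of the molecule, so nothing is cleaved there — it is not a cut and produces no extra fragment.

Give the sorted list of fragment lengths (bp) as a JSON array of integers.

Scan for sites:
  KluIV (GGAGC, off=4): starts [20, 51, 80, 85, 94, 109, 123, 149, 162, 167, 189, 250, 263] → cuts [24, 55, 84, 89, 98, 113, 127, 153, 166, 171, 193, 254, 267]
  WciIII (GCTATCCC, off=7): starts [3, 12, 30, 41, 61, 70, 99, 128, 139, 174, 200, 227, 242, 255, 277] → cuts [10, 19, 37, 48, 68, 77, 106, 135, 146, 181, 207, 234, 249, 262, 284]

All cut coordinates (distinct, sorted): [10, 19, 24, 37, 48, 55, 68, 77, 84, 89, 98, 106, 113, 127, 135, 146, 153, 166, 171, 181, 193, 207, 234, 249, 254, 262, 267, 284]

Fragments:
  [0,10): 10 bp
  [10,19): 9 bp
  [19,24): 5 bp
  [24,37): 13 bp
  [37,48): 11 bp
  [48,55): 7 bp
  [55,68): 13 bp
  [68,77): 9 bp
  [77,84): 7 bp
  [84,89): 5 bp
  [89,98): 9 bp
  [98,106): 8 bp
  [106,113): 7 bp
  [113,127): 14 bp
  [127,135): 8 bp
  [135,146): 11 bp
  [146,153): 7 bp
  [153,166): 13 bp
  [166,171): 5 bp
  [171,181): 10 bp
  [181,193): 12 bp
  [193,207): 14 bp
  [207,234): 27 bp
  [234,249): 15 bp
  [249,254): 5 bp
  [254,262): 8 bp
  [262,267): 5 bp
  [267,284): 17 bp
  [284,285): 1 bp

[1,5,5,5,5,5,7,7,7,7,8,8,8,9,9,9,10,10,11,11,12,13,13,13,14,14,15,17,27]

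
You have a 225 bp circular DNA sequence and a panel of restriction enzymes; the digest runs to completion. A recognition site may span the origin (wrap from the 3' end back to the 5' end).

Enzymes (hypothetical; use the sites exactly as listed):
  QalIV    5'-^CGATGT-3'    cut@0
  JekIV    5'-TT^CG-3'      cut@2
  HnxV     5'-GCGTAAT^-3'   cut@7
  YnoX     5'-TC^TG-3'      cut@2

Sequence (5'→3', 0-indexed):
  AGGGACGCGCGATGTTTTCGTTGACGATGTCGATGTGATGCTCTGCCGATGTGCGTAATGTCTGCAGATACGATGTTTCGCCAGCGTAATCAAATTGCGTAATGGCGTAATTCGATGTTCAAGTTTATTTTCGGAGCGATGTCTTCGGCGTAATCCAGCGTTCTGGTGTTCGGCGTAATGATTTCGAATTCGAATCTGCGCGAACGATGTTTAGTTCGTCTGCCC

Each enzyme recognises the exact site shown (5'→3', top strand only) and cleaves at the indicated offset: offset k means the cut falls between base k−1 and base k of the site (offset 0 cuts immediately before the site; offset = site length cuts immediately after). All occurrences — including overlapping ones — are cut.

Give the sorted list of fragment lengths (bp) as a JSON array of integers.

[1,3,3,4,5,5,6,6,6,6,7,8,8,8,8,9,9,9,9,9,12,12,13,13,13,14,19]

Site scan:
  QalIV (CGATGT, off=0): starts [9, 24, 30, 46, 70, 112, 136, 204] → cuts [9, 24, 30, 46, 70, 112, 136, 204]
  JekIV (TTCG, off=2): starts [16, 76, 110, 129, 143, 168, 182, 188, 214] → cuts [18, 78, 112, 131, 145, 170, 184, 190, 216]
  HnxV (GCGTAAT, off=7): starts [52, 83, 96, 104, 147, 172] → cuts [59, 90, 103, 111, 154, 179]
  YnoX (TCTG, off=2): starts [41, 60, 161, 194, 218] → cuts [43, 62, 163, 196, 220]

All cut coordinates (distinct, sorted): [9, 18, 24, 30, 43, 46, 59, 62, 70, 78, 90, 103, 111, 112, 131, 136, 145, 154, 163, 170, 179, 184, 190, 196, 204, 216, 220]

Fragments:
  9→18: 9 bp
  18→24: 6 bp
  24→30: 6 bp
  30→43: 13 bp
  43→46: 3 bp
  46→59: 13 bp
  59→62: 3 bp
  62→70: 8 bp
  70→78: 8 bp
  78→90: 12 bp
  90→103: 13 bp
  103→111: 8 bp
  111→112: 1 bp
  112→131: 19 bp
  131→136: 5 bp
  136→145: 9 bp
  145→154: 9 bp
  154→163: 9 bp
  163→170: 7 bp
  170→179: 9 bp
  179→184: 5 bp
  184→190: 6 bp
  190→196: 6 bp
  196→204: 8 bp
  204→216: 12 bp
  216→220: 4 bp
  220→9 (wrap): 225-220+9 = 14 bp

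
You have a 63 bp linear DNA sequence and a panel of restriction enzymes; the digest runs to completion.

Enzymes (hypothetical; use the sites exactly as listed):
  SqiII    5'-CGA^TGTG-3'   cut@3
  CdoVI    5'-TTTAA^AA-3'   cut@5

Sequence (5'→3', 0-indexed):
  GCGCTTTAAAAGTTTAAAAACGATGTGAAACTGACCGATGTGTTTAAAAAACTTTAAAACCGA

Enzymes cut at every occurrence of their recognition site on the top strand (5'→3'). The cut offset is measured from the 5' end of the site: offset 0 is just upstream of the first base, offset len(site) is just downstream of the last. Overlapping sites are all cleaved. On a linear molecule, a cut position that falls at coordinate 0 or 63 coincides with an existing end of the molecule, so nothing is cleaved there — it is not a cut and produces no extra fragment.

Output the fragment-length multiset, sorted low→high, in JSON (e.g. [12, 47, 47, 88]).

[6,6,8,9,9,10,15]

Scan for sites:
  SqiII (CGATGTG, off=3): starts [20, 35] → cuts [23, 38]
  CdoVI (TTTAAAA, off=5): starts [4, 12, 42, 52] → cuts [9, 17, 47, 57]

All cut coordinates (distinct, sorted): [9, 17, 23, 38, 47, 57]

Fragments:
  [0,9): 9 bp
  [9,17): 8 bp
  [17,23): 6 bp
  [23,38): 15 bp
  [38,47): 9 bp
  [47,57): 10 bp
  [57,63): 6 bp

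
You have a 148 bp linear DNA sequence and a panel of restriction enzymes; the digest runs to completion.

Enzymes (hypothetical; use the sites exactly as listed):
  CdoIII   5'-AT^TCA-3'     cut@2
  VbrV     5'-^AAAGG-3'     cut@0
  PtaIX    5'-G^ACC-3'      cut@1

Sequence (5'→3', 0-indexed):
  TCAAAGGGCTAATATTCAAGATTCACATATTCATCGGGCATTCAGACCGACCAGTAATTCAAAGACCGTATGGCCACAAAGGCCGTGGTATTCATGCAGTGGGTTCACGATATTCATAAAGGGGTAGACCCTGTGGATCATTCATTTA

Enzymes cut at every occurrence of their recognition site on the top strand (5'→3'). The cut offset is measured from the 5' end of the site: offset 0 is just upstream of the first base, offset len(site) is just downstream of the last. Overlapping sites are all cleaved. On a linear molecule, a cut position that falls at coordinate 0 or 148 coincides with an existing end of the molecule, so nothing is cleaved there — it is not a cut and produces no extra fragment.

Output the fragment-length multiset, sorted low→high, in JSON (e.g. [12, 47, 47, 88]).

Scan for sites:
  CdoIII (ATTCA, off=2): starts [13, 20, 28, 39, 56, 89, 111, 139] → cuts [15, 22, 30, 41, 58, 91, 113, 141]
  VbrV (AAAGG, off=0): starts [2, 77, 117] → cuts [2, 77, 117]
  PtaIX (GACC, off=1): starts [44, 48, 63, 126] → cuts [45, 49, 64, 127]

All cut coordinates (distinct, sorted): [2, 15, 22, 30, 41, 45, 49, 58, 64, 77, 91, 113, 117, 127, 141]

Fragments:
  [0,2): 2 bp
  [2,15): 13 bp
  [15,22): 7 bp
  [22,30): 8 bp
  [30,41): 11 bp
  [41,45): 4 bp
  [45,49): 4 bp
  [49,58): 9 bp
  [58,64): 6 bp
  [64,77): 13 bp
  [77,91): 14 bp
  [91,113): 22 bp
  [113,117): 4 bp
  [117,127): 10 bp
  [127,141): 14 bp
  [141,148): 7 bp

[2,4,4,4,6,7,7,8,9,10,11,13,13,14,14,22]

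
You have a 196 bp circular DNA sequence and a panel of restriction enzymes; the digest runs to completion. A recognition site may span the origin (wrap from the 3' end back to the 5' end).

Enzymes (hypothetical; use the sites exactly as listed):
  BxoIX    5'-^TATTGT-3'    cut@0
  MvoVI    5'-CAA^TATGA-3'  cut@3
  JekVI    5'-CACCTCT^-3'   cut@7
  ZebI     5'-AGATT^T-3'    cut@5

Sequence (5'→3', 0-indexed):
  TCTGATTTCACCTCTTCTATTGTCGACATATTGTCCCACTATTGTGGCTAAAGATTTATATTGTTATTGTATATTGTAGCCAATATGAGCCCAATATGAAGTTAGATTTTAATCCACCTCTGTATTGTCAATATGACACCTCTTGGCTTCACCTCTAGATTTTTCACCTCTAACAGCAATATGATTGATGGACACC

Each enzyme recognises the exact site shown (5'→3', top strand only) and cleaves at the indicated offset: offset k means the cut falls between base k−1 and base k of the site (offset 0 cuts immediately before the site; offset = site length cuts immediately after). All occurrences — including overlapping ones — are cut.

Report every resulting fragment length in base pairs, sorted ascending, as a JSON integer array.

Scan for sites:
  BxoIX TATTGT/0: at [17, 28, 39, 58, 64, 71, 122] ⇒ [17, 28, 39, 58, 64, 71, 122]
  MvoVI CAATATGA/3: at [80, 91, 128, 176] ⇒ [83, 94, 131, 179]
  JekVI CACCTCT/7: at [8, 114, 136, 149, 164, 192] ⇒ [3, 15, 121, 143, 156, 171]
  ZebI AGATTT/5: at [51, 103, 156] ⇒ [56, 108, 161]

Pooled cuts: [3, 15, 17, 28, 39, 56, 58, 64, 71, 83, 94, 108, 121, 122, 131, 143, 156, 161, 171, 179]

Fragments:
  3→15: 12 bp
  15→17: 2 bp
  17→28: 11 bp
  28→39: 11 bp
  39→56: 17 bp
  56→58: 2 bp
  58→64: 6 bp
  64→71: 7 bp
  71→83: 12 bp
  83→94: 11 bp
  94→108: 14 bp
  108→121: 13 bp
  121→122: 1 bp
  122→131: 9 bp
  131→143: 12 bp
  143→156: 13 bp
  156→161: 5 bp
  161→171: 10 bp
  171→179: 8 bp
  179→3 (wrap): 196-179+3 = 20 bp

[1,2,2,5,6,7,8,9,10,11,11,11,12,12,12,13,13,14,17,20]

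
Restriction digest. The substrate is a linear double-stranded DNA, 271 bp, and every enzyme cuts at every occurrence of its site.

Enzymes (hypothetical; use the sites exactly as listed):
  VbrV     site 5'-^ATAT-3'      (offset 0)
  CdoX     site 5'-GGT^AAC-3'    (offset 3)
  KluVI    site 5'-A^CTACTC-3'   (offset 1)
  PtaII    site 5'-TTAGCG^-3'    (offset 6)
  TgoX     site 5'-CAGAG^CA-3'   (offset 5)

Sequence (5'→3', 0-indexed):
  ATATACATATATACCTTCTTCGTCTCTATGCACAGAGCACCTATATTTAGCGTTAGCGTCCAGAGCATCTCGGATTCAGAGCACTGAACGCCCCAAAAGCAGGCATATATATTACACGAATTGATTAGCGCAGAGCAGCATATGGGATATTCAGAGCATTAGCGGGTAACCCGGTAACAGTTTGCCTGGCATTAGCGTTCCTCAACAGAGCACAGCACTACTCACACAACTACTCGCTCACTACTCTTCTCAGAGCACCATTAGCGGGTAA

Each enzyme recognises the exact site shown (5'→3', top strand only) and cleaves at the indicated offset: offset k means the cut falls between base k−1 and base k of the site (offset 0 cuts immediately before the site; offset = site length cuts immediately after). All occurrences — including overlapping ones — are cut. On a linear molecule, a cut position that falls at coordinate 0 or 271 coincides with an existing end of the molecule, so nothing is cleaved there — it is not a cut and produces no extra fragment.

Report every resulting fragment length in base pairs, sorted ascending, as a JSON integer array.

Per-enzyme occurrences:
  VbrV ATAT/0: at [0, 6, 8, 42, 104, 106, 108, 139, 146] ⇒ [6, 8, 42, 104, 106, 108, 139, 146] (position 0 is a terminus of the linear molecule — no cut)
  CdoX GGTAAC/3: at [164, 172] ⇒ [167, 175]
  KluVI ACTACTC/1: at [216, 228, 239] ⇒ [217, 229, 240]
  PtaII TTAGCG/6: at [46, 52, 124, 158, 191, 260] ⇒ [52, 58, 130, 164, 197, 266]
  TgoX CAGAGCA/5: at [32, 60, 76, 130, 151, 205, 250] ⇒ [37, 65, 81, 135, 156, 210, 255]

Pooled cuts: [6, 8, 37, 42, 52, 58, 65, 81, 104, 106, 108, 130, 135, 139, 146, 156, 164, 167, 175, 197, 210, 217, 229, 240, 255, 266]

Fragments:
  [0,6): 6 bp
  [6,8): 2 bp
  [8,37): 29 bp
  [37,42): 5 bp
  [42,52): 10 bp
  [52,58): 6 bp
  [58,65): 7 bp
  [65,81): 16 bp
  [81,104): 23 bp
  [104,106): 2 bp
  [106,108): 2 bp
  [108,130): 22 bp
  [130,135): 5 bp
  [135,139): 4 bp
  [139,146): 7 bp
  [146,156): 10 bp
  [156,164): 8 bp
  [164,167): 3 bp
  [167,175): 8 bp
  [175,197): 22 bp
  [197,210): 13 bp
  [210,217): 7 bp
  [217,229): 12 bp
  [229,240): 11 bp
  [240,255): 15 bp
  [255,266): 11 bp
  [266,271): 5 bp

[2,2,2,3,4,5,5,5,6,6,7,7,7,8,8,10,10,11,11,12,13,15,16,22,22,23,29]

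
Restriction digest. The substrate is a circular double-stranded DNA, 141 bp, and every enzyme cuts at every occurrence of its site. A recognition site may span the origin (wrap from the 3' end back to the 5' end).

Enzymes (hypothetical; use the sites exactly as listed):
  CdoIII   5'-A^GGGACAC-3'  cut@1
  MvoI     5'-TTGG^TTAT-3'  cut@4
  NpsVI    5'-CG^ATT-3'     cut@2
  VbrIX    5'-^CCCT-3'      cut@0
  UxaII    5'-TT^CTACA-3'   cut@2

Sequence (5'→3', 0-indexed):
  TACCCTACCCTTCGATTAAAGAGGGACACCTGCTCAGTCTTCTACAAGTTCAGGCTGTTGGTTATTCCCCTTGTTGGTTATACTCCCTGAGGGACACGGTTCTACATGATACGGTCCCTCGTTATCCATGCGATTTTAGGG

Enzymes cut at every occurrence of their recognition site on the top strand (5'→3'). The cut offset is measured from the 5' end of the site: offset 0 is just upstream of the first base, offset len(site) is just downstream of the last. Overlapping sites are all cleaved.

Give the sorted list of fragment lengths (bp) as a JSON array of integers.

Per-enzyme occurrences:
  CdoIII (AGGGACAC, off=1): starts [21, 89] → cuts [22, 90]
  MvoI (TTGGTTAT, off=4): starts [57, 73] → cuts [61, 77]
  NpsVI (CGATT, off=2): starts [12, 130] → cuts [14, 132]
  VbrIX (CCCT, off=0): starts [2, 7, 67, 84, 115] → cuts [2, 7, 67, 84, 115]
  UxaII (TTCTACA, off=2): starts [39, 99] → cuts [41, 101]

All cut coordinates (distinct, sorted): [2, 7, 14, 22, 41, 61, 67, 77, 84, 90, 101, 115, 132]

Fragment lengths:
  2→7: 5 bp
  7→14: 7 bp
  14→22: 8 bp
  22→41: 19 bp
  41→61: 20 bp
  61→67: 6 bp
  67→77: 10 bp
  77→84: 7 bp
  84→90: 6 bp
  90→101: 11 bp
  101→115: 14 bp
  115→132: 17 bp
  132→2 (wrap): 141-132+2 = 11 bp

[5,6,6,7,7,8,10,11,11,14,17,19,20]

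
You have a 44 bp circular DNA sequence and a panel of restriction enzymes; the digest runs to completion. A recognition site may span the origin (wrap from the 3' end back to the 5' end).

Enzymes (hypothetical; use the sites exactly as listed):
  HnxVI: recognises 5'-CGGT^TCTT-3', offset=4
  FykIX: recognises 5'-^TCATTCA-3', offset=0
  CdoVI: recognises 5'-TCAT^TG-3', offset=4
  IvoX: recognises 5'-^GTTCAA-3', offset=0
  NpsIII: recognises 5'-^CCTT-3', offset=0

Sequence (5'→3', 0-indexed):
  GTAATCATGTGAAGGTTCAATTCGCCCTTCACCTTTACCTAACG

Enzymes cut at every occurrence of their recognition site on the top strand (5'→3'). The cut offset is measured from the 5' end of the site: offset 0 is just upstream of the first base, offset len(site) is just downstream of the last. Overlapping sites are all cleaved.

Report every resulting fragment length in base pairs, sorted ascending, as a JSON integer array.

Site scan:
  HnxVI (CGGTTCTT, off=4): no sites
  FykIX (TCATTCA, off=0): no sites
  CdoVI (TCATTG, off=4): no sites
  IvoX (GTTCAA, off=0): starts [14] → cuts [14]
  NpsIII (CCTT, off=0): starts [25, 31] → cuts [25, 31]

Pooled cuts: [14, 25, 31]

Fragment lengths:
  14→25: 11 bp
  25→31: 6 bp
  31→14 (wrap): 44-31+14 = 27 bp

[6,11,27]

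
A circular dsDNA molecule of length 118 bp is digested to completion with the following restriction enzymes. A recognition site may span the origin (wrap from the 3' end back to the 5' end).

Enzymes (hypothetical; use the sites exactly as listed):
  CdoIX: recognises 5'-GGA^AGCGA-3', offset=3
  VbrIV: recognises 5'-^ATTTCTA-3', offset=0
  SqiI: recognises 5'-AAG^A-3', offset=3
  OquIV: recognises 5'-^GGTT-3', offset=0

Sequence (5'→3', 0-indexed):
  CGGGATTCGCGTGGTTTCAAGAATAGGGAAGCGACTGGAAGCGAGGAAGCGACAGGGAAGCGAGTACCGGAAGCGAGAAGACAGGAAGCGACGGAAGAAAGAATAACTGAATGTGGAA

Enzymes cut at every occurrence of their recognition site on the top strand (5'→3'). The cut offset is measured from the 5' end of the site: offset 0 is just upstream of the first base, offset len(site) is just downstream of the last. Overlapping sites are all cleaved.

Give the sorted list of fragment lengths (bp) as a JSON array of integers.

Per-enzyme occurrences:
  CdoIX GGAAGCGA/3: at [26, 36, 44, 55, 68, 83] ⇒ [29, 39, 47, 58, 71, 86]
  VbrIV (ATTTCTA, off=0): no sites
  SqiI AAGA/3: at [18, 77, 94, 98] ⇒ [21, 80, 97, 101]
  OquIV GGTT/0: at [12] ⇒ [12]

Pooled cuts: [12, 21, 29, 39, 47, 58, 71, 80, 86, 97, 101]

Fragments:
  12→21: 9 bp
  21→29: 8 bp
  29→39: 10 bp
  39→47: 8 bp
  47→58: 11 bp
  58→71: 13 bp
  71→80: 9 bp
  80→86: 6 bp
  86→97: 11 bp
  97→101: 4 bp
  101→12 (wrap): 118-101+12 = 29 bp

[4,6,8,8,9,9,10,11,11,13,29]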